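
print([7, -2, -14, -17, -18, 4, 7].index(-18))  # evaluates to 4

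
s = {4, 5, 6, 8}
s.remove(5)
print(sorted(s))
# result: [4, 6, 8]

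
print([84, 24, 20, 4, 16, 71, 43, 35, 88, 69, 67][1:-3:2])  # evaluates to [24, 4, 71, 35]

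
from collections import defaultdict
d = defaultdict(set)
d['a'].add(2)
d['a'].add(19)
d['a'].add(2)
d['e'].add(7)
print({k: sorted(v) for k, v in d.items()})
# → {'a': [2, 19], 'e': [7]}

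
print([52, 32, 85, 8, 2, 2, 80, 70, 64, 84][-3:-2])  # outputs [70]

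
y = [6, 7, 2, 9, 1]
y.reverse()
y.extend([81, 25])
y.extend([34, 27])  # [1, 9, 2, 7, 6, 81, 25, 34, 27]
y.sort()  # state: [1, 2, 6, 7, 9, 25, 27, 34, 81]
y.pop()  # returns 81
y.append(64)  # [1, 2, 6, 7, 9, 25, 27, 34, 64]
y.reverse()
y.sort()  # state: [1, 2, 6, 7, 9, 25, 27, 34, 64]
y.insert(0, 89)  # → [89, 1, 2, 6, 7, 9, 25, 27, 34, 64]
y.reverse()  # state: [64, 34, 27, 25, 9, 7, 6, 2, 1, 89]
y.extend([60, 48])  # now [64, 34, 27, 25, 9, 7, 6, 2, 1, 89, 60, 48]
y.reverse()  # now [48, 60, 89, 1, 2, 6, 7, 9, 25, 27, 34, 64]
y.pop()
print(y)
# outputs [48, 60, 89, 1, 2, 6, 7, 9, 25, 27, 34]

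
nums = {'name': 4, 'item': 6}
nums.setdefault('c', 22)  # 22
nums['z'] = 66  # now {'name': 4, 'item': 6, 'c': 22, 'z': 66}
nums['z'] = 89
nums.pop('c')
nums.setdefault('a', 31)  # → 31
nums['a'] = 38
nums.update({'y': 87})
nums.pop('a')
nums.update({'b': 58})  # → {'name': 4, 'item': 6, 'z': 89, 'y': 87, 'b': 58}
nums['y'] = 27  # {'name': 4, 'item': 6, 'z': 89, 'y': 27, 'b': 58}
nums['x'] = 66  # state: {'name': 4, 'item': 6, 'z': 89, 'y': 27, 'b': 58, 'x': 66}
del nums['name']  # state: {'item': 6, 'z': 89, 'y': 27, 'b': 58, 'x': 66}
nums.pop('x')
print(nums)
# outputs {'item': 6, 'z': 89, 'y': 27, 'b': 58}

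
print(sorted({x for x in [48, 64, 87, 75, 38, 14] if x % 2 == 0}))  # [14, 38, 48, 64]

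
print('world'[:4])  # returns worl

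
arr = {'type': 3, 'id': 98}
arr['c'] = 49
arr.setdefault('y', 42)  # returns 42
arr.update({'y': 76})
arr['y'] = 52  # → {'type': 3, 'id': 98, 'c': 49, 'y': 52}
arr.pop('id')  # 98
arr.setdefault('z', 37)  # 37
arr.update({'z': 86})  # {'type': 3, 'c': 49, 'y': 52, 'z': 86}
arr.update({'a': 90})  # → {'type': 3, 'c': 49, 'y': 52, 'z': 86, 'a': 90}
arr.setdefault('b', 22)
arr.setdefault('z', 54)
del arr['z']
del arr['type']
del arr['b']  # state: {'c': 49, 'y': 52, 'a': 90}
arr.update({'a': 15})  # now {'c': 49, 'y': 52, 'a': 15}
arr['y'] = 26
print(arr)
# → {'c': 49, 'y': 26, 'a': 15}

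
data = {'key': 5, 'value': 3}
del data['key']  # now {'value': 3}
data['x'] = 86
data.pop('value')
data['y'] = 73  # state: {'x': 86, 'y': 73}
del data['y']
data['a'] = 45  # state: {'x': 86, 'a': 45}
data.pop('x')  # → 86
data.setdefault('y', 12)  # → 12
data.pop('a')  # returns 45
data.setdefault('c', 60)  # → 60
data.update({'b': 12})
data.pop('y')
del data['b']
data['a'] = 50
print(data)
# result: {'c': 60, 'a': 50}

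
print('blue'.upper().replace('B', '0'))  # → 0LUE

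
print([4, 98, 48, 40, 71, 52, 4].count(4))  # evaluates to 2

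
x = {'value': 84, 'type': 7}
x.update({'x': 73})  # {'value': 84, 'type': 7, 'x': 73}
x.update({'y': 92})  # {'value': 84, 'type': 7, 'x': 73, 'y': 92}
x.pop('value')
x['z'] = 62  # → {'type': 7, 'x': 73, 'y': 92, 'z': 62}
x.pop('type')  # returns 7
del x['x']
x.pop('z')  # 62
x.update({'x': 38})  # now {'y': 92, 'x': 38}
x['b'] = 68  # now {'y': 92, 'x': 38, 'b': 68}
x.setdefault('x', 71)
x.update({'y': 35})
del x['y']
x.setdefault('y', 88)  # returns 88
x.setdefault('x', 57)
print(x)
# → {'x': 38, 'b': 68, 'y': 88}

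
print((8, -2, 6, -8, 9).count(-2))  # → 1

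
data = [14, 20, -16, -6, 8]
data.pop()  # 8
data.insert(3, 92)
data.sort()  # [-16, -6, 14, 20, 92]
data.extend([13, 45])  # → [-16, -6, 14, 20, 92, 13, 45]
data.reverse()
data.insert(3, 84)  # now [45, 13, 92, 84, 20, 14, -6, -16]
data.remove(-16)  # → [45, 13, 92, 84, 20, 14, -6]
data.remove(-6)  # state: [45, 13, 92, 84, 20, 14]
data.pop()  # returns 14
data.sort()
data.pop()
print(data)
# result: [13, 20, 45, 84]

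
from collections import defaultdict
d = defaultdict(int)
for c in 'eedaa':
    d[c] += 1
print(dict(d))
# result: {'e': 2, 'd': 1, 'a': 2}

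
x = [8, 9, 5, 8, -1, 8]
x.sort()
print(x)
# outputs [-1, 5, 8, 8, 8, 9]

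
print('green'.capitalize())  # Green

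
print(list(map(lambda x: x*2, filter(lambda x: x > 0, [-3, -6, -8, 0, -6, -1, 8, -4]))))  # [16]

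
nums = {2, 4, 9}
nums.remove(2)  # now {4, 9}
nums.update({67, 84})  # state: {4, 9, 67, 84}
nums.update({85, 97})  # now {4, 9, 67, 84, 85, 97}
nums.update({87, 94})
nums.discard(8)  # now {4, 9, 67, 84, 85, 87, 94, 97}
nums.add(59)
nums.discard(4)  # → {9, 59, 67, 84, 85, 87, 94, 97}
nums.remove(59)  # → {9, 67, 84, 85, 87, 94, 97}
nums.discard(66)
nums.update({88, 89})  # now {9, 67, 84, 85, 87, 88, 89, 94, 97}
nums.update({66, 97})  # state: {9, 66, 67, 84, 85, 87, 88, 89, 94, 97}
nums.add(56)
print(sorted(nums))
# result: [9, 56, 66, 67, 84, 85, 87, 88, 89, 94, 97]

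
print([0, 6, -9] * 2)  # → [0, 6, -9, 0, 6, -9]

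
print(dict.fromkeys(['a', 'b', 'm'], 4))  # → {'a': 4, 'b': 4, 'm': 4}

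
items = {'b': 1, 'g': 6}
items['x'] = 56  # {'b': 1, 'g': 6, 'x': 56}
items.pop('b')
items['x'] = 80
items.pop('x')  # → 80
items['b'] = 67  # {'g': 6, 'b': 67}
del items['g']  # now {'b': 67}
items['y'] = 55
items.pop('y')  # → 55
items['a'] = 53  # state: {'b': 67, 'a': 53}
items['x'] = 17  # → {'b': 67, 'a': 53, 'x': 17}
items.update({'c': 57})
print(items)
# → {'b': 67, 'a': 53, 'x': 17, 'c': 57}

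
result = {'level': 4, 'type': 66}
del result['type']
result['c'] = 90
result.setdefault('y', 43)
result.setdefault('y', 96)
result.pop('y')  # 43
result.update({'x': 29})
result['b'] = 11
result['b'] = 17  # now {'level': 4, 'c': 90, 'x': 29, 'b': 17}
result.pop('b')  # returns 17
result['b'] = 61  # {'level': 4, 'c': 90, 'x': 29, 'b': 61}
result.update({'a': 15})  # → {'level': 4, 'c': 90, 'x': 29, 'b': 61, 'a': 15}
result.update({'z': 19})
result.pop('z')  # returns 19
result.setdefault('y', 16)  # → 16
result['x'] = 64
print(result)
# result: {'level': 4, 'c': 90, 'x': 64, 'b': 61, 'a': 15, 'y': 16}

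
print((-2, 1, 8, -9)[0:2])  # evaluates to (-2, 1)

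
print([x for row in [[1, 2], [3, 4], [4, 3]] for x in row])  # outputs [1, 2, 3, 4, 4, 3]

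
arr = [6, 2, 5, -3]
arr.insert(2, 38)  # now [6, 2, 38, 5, -3]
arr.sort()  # [-3, 2, 5, 6, 38]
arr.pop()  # 38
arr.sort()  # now [-3, 2, 5, 6]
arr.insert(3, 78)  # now [-3, 2, 5, 78, 6]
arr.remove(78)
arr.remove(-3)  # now [2, 5, 6]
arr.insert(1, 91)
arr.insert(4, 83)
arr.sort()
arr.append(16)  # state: [2, 5, 6, 83, 91, 16]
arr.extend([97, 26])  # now [2, 5, 6, 83, 91, 16, 97, 26]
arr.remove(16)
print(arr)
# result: [2, 5, 6, 83, 91, 97, 26]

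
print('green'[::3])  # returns ge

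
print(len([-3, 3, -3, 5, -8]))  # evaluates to 5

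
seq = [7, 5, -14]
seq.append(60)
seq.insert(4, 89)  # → [7, 5, -14, 60, 89]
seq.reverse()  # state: [89, 60, -14, 5, 7]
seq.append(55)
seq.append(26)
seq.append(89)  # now [89, 60, -14, 5, 7, 55, 26, 89]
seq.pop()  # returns 89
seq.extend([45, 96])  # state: [89, 60, -14, 5, 7, 55, 26, 45, 96]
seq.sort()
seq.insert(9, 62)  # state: [-14, 5, 7, 26, 45, 55, 60, 89, 96, 62]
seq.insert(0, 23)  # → [23, -14, 5, 7, 26, 45, 55, 60, 89, 96, 62]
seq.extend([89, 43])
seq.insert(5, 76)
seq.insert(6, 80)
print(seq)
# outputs [23, -14, 5, 7, 26, 76, 80, 45, 55, 60, 89, 96, 62, 89, 43]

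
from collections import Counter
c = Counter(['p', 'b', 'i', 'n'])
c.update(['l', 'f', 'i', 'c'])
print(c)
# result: Counter({'i': 2, 'p': 1, 'b': 1, 'n': 1, 'l': 1, 'f': 1, 'c': 1})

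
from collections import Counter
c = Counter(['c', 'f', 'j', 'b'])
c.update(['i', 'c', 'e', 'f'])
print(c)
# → Counter({'c': 2, 'f': 2, 'j': 1, 'b': 1, 'i': 1, 'e': 1})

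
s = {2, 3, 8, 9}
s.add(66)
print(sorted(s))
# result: [2, 3, 8, 9, 66]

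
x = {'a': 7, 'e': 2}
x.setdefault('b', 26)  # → 26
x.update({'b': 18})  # {'a': 7, 'e': 2, 'b': 18}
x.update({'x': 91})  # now {'a': 7, 'e': 2, 'b': 18, 'x': 91}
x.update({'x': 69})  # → {'a': 7, 'e': 2, 'b': 18, 'x': 69}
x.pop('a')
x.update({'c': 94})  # {'e': 2, 'b': 18, 'x': 69, 'c': 94}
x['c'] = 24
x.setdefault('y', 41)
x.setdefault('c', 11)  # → 24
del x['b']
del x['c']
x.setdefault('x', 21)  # 69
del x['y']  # {'e': 2, 'x': 69}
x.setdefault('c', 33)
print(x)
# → {'e': 2, 'x': 69, 'c': 33}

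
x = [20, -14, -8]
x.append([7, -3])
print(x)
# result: [20, -14, -8, [7, -3]]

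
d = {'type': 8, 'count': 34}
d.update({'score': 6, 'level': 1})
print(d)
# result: {'type': 8, 'count': 34, 'score': 6, 'level': 1}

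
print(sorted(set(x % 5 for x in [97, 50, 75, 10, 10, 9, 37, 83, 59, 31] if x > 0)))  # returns [0, 1, 2, 3, 4]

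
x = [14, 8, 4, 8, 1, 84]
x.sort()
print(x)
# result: [1, 4, 8, 8, 14, 84]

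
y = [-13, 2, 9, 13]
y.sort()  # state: [-13, 2, 9, 13]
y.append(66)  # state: [-13, 2, 9, 13, 66]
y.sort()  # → [-13, 2, 9, 13, 66]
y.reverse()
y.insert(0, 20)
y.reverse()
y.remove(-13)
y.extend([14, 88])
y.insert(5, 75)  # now [2, 9, 13, 66, 20, 75, 14, 88]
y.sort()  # [2, 9, 13, 14, 20, 66, 75, 88]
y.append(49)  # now [2, 9, 13, 14, 20, 66, 75, 88, 49]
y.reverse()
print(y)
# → [49, 88, 75, 66, 20, 14, 13, 9, 2]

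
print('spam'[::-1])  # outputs maps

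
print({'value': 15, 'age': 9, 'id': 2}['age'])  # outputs 9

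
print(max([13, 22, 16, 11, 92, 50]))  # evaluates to 92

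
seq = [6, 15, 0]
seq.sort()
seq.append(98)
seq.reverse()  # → [98, 15, 6, 0]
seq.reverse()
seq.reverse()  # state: [98, 15, 6, 0]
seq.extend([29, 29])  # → [98, 15, 6, 0, 29, 29]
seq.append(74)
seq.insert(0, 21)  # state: [21, 98, 15, 6, 0, 29, 29, 74]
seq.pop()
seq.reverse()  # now [29, 29, 0, 6, 15, 98, 21]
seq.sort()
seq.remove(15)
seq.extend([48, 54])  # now [0, 6, 21, 29, 29, 98, 48, 54]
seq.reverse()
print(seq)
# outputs [54, 48, 98, 29, 29, 21, 6, 0]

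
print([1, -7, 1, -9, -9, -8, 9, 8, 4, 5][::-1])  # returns [5, 4, 8, 9, -8, -9, -9, 1, -7, 1]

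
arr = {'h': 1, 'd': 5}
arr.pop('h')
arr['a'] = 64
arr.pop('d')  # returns 5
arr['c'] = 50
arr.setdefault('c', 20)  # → 50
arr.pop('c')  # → 50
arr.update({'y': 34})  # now {'a': 64, 'y': 34}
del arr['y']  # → {'a': 64}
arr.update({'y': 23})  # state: {'a': 64, 'y': 23}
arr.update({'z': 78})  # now {'a': 64, 'y': 23, 'z': 78}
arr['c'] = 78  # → {'a': 64, 'y': 23, 'z': 78, 'c': 78}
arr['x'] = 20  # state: {'a': 64, 'y': 23, 'z': 78, 'c': 78, 'x': 20}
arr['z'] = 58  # {'a': 64, 'y': 23, 'z': 58, 'c': 78, 'x': 20}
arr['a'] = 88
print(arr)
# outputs {'a': 88, 'y': 23, 'z': 58, 'c': 78, 'x': 20}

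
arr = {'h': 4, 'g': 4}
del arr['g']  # {'h': 4}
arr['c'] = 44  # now {'h': 4, 'c': 44}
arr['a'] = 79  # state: {'h': 4, 'c': 44, 'a': 79}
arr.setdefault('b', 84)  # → 84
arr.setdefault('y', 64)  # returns 64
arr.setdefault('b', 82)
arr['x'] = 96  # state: {'h': 4, 'c': 44, 'a': 79, 'b': 84, 'y': 64, 'x': 96}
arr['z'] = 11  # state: {'h': 4, 'c': 44, 'a': 79, 'b': 84, 'y': 64, 'x': 96, 'z': 11}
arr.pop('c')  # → 44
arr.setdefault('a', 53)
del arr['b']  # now {'h': 4, 'a': 79, 'y': 64, 'x': 96, 'z': 11}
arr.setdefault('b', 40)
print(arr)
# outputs {'h': 4, 'a': 79, 'y': 64, 'x': 96, 'z': 11, 'b': 40}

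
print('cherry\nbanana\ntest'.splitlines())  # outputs ['cherry', 'banana', 'test']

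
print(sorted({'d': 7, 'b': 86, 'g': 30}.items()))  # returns [('b', 86), ('d', 7), ('g', 30)]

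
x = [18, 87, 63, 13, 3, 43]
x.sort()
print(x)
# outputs [3, 13, 18, 43, 63, 87]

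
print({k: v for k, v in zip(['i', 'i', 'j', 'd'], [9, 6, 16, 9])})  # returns {'i': 6, 'j': 16, 'd': 9}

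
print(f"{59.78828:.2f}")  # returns 59.79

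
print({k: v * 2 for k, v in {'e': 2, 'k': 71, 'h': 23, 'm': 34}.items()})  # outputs {'e': 4, 'k': 142, 'h': 46, 'm': 68}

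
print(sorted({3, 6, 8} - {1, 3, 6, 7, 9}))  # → [8]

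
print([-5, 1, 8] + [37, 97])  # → [-5, 1, 8, 37, 97]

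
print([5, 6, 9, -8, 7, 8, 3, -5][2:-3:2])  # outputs [9, 7]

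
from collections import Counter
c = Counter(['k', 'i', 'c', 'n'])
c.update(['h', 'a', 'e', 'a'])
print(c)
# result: Counter({'a': 2, 'k': 1, 'i': 1, 'c': 1, 'n': 1, 'h': 1, 'e': 1})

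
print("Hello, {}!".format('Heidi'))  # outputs Hello, Heidi!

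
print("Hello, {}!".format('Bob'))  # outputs Hello, Bob!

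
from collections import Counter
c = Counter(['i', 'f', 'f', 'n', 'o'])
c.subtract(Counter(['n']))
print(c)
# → Counter({'f': 2, 'i': 1, 'o': 1, 'n': 0})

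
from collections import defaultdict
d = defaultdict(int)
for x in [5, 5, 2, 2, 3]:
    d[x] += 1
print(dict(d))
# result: {5: 2, 2: 2, 3: 1}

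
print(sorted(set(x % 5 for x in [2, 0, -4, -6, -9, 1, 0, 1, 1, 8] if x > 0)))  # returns [1, 2, 3]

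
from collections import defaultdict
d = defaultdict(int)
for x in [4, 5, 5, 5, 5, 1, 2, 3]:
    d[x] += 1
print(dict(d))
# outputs {4: 1, 5: 4, 1: 1, 2: 1, 3: 1}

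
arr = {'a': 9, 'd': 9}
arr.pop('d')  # 9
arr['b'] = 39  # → {'a': 9, 'b': 39}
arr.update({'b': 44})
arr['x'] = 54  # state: {'a': 9, 'b': 44, 'x': 54}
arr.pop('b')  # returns 44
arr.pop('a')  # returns 9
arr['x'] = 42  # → {'x': 42}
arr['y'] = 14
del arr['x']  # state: {'y': 14}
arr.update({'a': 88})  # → {'y': 14, 'a': 88}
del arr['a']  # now {'y': 14}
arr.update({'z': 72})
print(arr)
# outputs {'y': 14, 'z': 72}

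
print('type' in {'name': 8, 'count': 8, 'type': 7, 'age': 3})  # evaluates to True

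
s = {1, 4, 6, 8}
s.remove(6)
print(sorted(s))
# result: [1, 4, 8]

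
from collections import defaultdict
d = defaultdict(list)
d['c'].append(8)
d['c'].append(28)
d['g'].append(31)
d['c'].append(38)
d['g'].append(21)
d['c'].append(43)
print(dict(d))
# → {'c': [8, 28, 38, 43], 'g': [31, 21]}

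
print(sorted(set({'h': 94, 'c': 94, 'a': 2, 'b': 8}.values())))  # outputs [2, 8, 94]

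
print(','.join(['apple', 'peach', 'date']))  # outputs apple,peach,date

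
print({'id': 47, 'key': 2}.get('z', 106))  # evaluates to 106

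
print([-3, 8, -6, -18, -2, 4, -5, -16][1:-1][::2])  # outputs [8, -18, 4]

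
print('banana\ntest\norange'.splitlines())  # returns ['banana', 'test', 'orange']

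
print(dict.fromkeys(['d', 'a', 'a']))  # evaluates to {'d': None, 'a': None}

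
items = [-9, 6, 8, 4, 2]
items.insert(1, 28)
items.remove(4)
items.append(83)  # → [-9, 28, 6, 8, 2, 83]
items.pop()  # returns 83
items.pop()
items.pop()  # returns 8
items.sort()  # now [-9, 6, 28]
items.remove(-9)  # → [6, 28]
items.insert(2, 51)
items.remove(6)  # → [28, 51]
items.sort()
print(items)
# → [28, 51]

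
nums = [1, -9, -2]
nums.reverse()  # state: [-2, -9, 1]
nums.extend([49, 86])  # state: [-2, -9, 1, 49, 86]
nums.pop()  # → 86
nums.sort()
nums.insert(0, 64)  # [64, -9, -2, 1, 49]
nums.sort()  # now [-9, -2, 1, 49, 64]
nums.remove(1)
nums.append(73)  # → [-9, -2, 49, 64, 73]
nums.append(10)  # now [-9, -2, 49, 64, 73, 10]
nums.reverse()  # [10, 73, 64, 49, -2, -9]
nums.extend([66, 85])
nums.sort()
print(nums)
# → [-9, -2, 10, 49, 64, 66, 73, 85]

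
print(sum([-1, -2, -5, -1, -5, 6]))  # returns -8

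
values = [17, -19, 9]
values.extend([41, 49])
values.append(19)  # [17, -19, 9, 41, 49, 19]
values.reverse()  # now [19, 49, 41, 9, -19, 17]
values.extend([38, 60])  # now [19, 49, 41, 9, -19, 17, 38, 60]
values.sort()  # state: [-19, 9, 17, 19, 38, 41, 49, 60]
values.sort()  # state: [-19, 9, 17, 19, 38, 41, 49, 60]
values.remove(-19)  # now [9, 17, 19, 38, 41, 49, 60]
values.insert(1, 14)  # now [9, 14, 17, 19, 38, 41, 49, 60]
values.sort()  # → [9, 14, 17, 19, 38, 41, 49, 60]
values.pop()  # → 60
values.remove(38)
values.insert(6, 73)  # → [9, 14, 17, 19, 41, 49, 73]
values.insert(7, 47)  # [9, 14, 17, 19, 41, 49, 73, 47]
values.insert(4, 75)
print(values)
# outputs [9, 14, 17, 19, 75, 41, 49, 73, 47]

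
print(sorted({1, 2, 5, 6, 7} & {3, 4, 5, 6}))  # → [5, 6]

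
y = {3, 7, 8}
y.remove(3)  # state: {7, 8}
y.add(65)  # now {7, 8, 65}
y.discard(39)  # {7, 8, 65}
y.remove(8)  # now {7, 65}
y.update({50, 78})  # {7, 50, 65, 78}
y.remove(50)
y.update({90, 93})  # {7, 65, 78, 90, 93}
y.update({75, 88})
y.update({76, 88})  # {7, 65, 75, 76, 78, 88, 90, 93}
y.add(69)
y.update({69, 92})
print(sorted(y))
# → [7, 65, 69, 75, 76, 78, 88, 90, 92, 93]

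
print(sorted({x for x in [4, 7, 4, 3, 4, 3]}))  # [3, 4, 7]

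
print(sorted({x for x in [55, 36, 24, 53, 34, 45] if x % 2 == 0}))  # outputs [24, 34, 36]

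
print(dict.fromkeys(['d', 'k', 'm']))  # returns {'d': None, 'k': None, 'm': None}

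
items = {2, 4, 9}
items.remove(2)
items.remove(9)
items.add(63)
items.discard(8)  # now {4, 63}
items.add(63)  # {4, 63}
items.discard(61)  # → {4, 63}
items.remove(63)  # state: {4}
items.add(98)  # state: {4, 98}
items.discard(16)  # {4, 98}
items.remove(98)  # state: {4}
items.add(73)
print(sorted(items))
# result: [4, 73]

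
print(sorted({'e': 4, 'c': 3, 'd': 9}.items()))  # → [('c', 3), ('d', 9), ('e', 4)]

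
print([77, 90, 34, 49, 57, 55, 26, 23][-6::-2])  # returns [34, 77]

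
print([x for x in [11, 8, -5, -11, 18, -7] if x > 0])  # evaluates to [11, 8, 18]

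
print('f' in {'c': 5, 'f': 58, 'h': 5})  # True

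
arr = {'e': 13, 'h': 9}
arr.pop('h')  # 9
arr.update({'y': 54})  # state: {'e': 13, 'y': 54}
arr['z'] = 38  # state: {'e': 13, 'y': 54, 'z': 38}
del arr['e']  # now {'y': 54, 'z': 38}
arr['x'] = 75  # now {'y': 54, 'z': 38, 'x': 75}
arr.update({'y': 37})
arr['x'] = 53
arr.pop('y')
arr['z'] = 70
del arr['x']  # {'z': 70}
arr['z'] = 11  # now {'z': 11}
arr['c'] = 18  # {'z': 11, 'c': 18}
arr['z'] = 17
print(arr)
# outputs {'z': 17, 'c': 18}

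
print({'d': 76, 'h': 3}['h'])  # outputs 3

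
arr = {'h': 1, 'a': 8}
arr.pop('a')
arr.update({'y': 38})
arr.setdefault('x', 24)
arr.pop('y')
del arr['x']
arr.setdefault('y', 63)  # 63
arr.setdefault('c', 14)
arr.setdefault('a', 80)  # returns 80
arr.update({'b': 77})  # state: {'h': 1, 'y': 63, 'c': 14, 'a': 80, 'b': 77}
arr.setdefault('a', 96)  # 80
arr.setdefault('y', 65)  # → 63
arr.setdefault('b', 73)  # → 77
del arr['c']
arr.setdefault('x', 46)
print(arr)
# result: {'h': 1, 'y': 63, 'a': 80, 'b': 77, 'x': 46}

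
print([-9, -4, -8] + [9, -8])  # [-9, -4, -8, 9, -8]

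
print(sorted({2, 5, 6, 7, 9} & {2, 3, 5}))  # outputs [2, 5]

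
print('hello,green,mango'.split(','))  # ['hello', 'green', 'mango']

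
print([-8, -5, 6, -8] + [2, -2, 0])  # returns [-8, -5, 6, -8, 2, -2, 0]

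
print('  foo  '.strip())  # foo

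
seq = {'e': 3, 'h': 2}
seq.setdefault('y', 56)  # 56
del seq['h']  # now {'e': 3, 'y': 56}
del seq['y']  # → {'e': 3}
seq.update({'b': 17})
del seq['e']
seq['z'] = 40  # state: {'b': 17, 'z': 40}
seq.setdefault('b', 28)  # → 17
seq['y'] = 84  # {'b': 17, 'z': 40, 'y': 84}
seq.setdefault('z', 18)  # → 40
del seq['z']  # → {'b': 17, 'y': 84}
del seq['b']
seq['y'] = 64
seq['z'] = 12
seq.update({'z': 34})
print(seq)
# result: {'y': 64, 'z': 34}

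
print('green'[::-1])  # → neerg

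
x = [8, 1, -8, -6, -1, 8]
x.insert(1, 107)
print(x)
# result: [8, 107, 1, -8, -6, -1, 8]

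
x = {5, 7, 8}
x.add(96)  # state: {5, 7, 8, 96}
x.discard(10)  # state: {5, 7, 8, 96}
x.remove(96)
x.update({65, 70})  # {5, 7, 8, 65, 70}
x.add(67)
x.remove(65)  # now {5, 7, 8, 67, 70}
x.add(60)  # {5, 7, 8, 60, 67, 70}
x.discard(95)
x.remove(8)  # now {5, 7, 60, 67, 70}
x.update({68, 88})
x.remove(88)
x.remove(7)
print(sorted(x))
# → [5, 60, 67, 68, 70]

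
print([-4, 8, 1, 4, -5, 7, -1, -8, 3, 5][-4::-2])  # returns [-1, -5, 1, -4]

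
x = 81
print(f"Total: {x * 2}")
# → Total: 162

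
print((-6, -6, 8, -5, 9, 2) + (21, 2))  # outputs (-6, -6, 8, -5, 9, 2, 21, 2)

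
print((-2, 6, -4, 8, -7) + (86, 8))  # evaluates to (-2, 6, -4, 8, -7, 86, 8)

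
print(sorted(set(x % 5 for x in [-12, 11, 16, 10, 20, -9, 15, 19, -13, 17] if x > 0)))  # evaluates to [0, 1, 2, 4]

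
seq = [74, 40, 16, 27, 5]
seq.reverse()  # [5, 27, 16, 40, 74]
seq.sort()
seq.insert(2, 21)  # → [5, 16, 21, 27, 40, 74]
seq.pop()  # 74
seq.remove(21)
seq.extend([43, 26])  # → [5, 16, 27, 40, 43, 26]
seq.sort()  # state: [5, 16, 26, 27, 40, 43]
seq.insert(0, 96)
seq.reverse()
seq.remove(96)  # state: [43, 40, 27, 26, 16, 5]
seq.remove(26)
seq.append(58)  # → [43, 40, 27, 16, 5, 58]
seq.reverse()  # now [58, 5, 16, 27, 40, 43]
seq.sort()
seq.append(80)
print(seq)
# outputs [5, 16, 27, 40, 43, 58, 80]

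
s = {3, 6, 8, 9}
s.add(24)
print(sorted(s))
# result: [3, 6, 8, 9, 24]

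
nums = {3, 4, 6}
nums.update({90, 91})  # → {3, 4, 6, 90, 91}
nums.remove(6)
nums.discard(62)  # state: {3, 4, 90, 91}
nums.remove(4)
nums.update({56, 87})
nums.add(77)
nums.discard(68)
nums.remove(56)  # {3, 77, 87, 90, 91}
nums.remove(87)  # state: {3, 77, 90, 91}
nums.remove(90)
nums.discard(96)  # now {3, 77, 91}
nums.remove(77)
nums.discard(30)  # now {3, 91}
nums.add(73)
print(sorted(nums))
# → [3, 73, 91]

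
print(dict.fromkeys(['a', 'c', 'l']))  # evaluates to {'a': None, 'c': None, 'l': None}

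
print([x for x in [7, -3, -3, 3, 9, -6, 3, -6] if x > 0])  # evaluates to [7, 3, 9, 3]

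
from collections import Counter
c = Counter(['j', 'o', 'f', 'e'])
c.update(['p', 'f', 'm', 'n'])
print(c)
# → Counter({'f': 2, 'j': 1, 'o': 1, 'e': 1, 'p': 1, 'm': 1, 'n': 1})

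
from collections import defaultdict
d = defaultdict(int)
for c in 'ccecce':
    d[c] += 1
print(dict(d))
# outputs {'c': 4, 'e': 2}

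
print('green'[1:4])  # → ree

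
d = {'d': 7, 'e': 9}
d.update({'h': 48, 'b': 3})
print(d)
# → {'d': 7, 'e': 9, 'h': 48, 'b': 3}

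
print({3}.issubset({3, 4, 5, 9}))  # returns True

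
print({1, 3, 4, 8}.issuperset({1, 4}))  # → True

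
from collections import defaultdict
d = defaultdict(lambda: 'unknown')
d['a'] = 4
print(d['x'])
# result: unknown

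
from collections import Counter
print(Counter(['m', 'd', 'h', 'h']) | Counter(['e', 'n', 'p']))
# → Counter({'h': 2, 'm': 1, 'd': 1, 'e': 1, 'n': 1, 'p': 1})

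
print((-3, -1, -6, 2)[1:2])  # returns (-1,)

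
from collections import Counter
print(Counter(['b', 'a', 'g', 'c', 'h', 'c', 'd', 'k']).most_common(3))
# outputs [('c', 2), ('b', 1), ('a', 1)]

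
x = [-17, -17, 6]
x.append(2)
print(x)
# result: [-17, -17, 6, 2]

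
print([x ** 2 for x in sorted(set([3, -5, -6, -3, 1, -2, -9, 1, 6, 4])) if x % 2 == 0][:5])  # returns [36, 4, 16, 36]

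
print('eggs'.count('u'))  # 0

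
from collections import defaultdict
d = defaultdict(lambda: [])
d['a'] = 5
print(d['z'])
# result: []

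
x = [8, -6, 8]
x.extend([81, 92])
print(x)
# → [8, -6, 8, 81, 92]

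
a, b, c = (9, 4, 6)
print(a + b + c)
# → 19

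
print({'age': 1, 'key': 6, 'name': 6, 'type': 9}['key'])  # 6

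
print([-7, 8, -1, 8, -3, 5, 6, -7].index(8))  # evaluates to 1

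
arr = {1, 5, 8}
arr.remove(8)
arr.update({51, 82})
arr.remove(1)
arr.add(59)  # {5, 51, 59, 82}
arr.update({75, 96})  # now {5, 51, 59, 75, 82, 96}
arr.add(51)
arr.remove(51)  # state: {5, 59, 75, 82, 96}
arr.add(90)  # {5, 59, 75, 82, 90, 96}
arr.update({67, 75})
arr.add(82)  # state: {5, 59, 67, 75, 82, 90, 96}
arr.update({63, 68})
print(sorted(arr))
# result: [5, 59, 63, 67, 68, 75, 82, 90, 96]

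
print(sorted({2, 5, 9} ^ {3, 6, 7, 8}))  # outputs [2, 3, 5, 6, 7, 8, 9]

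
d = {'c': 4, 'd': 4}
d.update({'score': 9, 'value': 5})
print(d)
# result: {'c': 4, 'd': 4, 'score': 9, 'value': 5}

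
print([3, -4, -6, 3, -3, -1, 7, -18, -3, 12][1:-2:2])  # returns [-4, 3, -1, -18]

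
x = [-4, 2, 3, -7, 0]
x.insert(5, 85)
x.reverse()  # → [85, 0, -7, 3, 2, -4]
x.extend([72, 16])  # [85, 0, -7, 3, 2, -4, 72, 16]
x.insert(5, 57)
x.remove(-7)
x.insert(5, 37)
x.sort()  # [-4, 0, 2, 3, 16, 37, 57, 72, 85]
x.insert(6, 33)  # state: [-4, 0, 2, 3, 16, 37, 33, 57, 72, 85]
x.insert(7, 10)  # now [-4, 0, 2, 3, 16, 37, 33, 10, 57, 72, 85]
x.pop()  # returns 85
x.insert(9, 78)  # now [-4, 0, 2, 3, 16, 37, 33, 10, 57, 78, 72]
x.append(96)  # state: [-4, 0, 2, 3, 16, 37, 33, 10, 57, 78, 72, 96]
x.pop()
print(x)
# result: [-4, 0, 2, 3, 16, 37, 33, 10, 57, 78, 72]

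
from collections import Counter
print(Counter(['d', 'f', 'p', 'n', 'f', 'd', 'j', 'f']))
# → Counter({'f': 3, 'd': 2, 'p': 1, 'n': 1, 'j': 1})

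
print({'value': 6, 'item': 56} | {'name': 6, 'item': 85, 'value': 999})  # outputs {'value': 999, 'item': 85, 'name': 6}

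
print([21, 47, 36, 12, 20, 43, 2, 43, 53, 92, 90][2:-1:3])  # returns [36, 43, 53]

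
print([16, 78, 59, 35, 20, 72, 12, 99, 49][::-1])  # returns [49, 99, 12, 72, 20, 35, 59, 78, 16]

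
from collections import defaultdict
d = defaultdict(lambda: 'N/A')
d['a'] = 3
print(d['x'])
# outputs N/A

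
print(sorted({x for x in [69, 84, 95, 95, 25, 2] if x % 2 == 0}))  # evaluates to [2, 84]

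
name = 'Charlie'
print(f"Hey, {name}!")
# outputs Hey, Charlie!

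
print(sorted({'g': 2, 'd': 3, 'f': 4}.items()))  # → [('d', 3), ('f', 4), ('g', 2)]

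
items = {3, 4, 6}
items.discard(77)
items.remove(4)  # {3, 6}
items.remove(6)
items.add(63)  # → {3, 63}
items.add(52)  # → {3, 52, 63}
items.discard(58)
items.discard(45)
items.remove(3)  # {52, 63}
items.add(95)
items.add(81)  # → {52, 63, 81, 95}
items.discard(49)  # {52, 63, 81, 95}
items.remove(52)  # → {63, 81, 95}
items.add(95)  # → {63, 81, 95}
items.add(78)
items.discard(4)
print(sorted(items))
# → [63, 78, 81, 95]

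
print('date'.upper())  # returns DATE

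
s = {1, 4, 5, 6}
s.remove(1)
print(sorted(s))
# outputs [4, 5, 6]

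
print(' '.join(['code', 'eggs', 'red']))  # code eggs red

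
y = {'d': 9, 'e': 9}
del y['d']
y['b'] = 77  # {'e': 9, 'b': 77}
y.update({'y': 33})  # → {'e': 9, 'b': 77, 'y': 33}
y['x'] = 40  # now {'e': 9, 'b': 77, 'y': 33, 'x': 40}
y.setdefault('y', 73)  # 33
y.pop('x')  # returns 40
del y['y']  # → {'e': 9, 'b': 77}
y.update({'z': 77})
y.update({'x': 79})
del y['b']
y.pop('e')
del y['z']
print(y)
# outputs {'x': 79}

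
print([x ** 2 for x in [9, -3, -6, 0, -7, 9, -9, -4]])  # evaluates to [81, 9, 36, 0, 49, 81, 81, 16]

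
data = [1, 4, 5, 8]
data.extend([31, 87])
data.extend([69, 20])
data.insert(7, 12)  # [1, 4, 5, 8, 31, 87, 69, 12, 20]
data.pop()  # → 20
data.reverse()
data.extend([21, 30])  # [12, 69, 87, 31, 8, 5, 4, 1, 21, 30]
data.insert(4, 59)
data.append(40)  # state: [12, 69, 87, 31, 59, 8, 5, 4, 1, 21, 30, 40]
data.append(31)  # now [12, 69, 87, 31, 59, 8, 5, 4, 1, 21, 30, 40, 31]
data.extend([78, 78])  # [12, 69, 87, 31, 59, 8, 5, 4, 1, 21, 30, 40, 31, 78, 78]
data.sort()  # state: [1, 4, 5, 8, 12, 21, 30, 31, 31, 40, 59, 69, 78, 78, 87]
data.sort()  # [1, 4, 5, 8, 12, 21, 30, 31, 31, 40, 59, 69, 78, 78, 87]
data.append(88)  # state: [1, 4, 5, 8, 12, 21, 30, 31, 31, 40, 59, 69, 78, 78, 87, 88]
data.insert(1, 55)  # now [1, 55, 4, 5, 8, 12, 21, 30, 31, 31, 40, 59, 69, 78, 78, 87, 88]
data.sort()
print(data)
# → [1, 4, 5, 8, 12, 21, 30, 31, 31, 40, 55, 59, 69, 78, 78, 87, 88]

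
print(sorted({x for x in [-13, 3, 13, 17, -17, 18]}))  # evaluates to [-17, -13, 3, 13, 17, 18]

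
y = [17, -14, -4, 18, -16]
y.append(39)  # [17, -14, -4, 18, -16, 39]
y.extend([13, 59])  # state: [17, -14, -4, 18, -16, 39, 13, 59]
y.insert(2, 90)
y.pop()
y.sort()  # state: [-16, -14, -4, 13, 17, 18, 39, 90]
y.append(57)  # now [-16, -14, -4, 13, 17, 18, 39, 90, 57]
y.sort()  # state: [-16, -14, -4, 13, 17, 18, 39, 57, 90]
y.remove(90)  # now [-16, -14, -4, 13, 17, 18, 39, 57]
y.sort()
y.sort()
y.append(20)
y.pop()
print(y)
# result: [-16, -14, -4, 13, 17, 18, 39, 57]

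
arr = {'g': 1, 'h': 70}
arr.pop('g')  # 1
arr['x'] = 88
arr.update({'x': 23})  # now {'h': 70, 'x': 23}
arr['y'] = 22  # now {'h': 70, 'x': 23, 'y': 22}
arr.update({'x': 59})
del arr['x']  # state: {'h': 70, 'y': 22}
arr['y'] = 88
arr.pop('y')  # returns 88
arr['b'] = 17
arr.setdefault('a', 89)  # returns 89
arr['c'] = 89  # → {'h': 70, 'b': 17, 'a': 89, 'c': 89}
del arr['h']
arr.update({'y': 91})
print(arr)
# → {'b': 17, 'a': 89, 'c': 89, 'y': 91}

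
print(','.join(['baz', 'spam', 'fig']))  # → baz,spam,fig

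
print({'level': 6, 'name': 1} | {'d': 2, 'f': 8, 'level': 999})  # {'level': 999, 'name': 1, 'd': 2, 'f': 8}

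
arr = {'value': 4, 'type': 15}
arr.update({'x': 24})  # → {'value': 4, 'type': 15, 'x': 24}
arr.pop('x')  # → 24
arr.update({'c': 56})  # {'value': 4, 'type': 15, 'c': 56}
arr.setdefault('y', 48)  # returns 48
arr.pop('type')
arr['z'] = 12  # {'value': 4, 'c': 56, 'y': 48, 'z': 12}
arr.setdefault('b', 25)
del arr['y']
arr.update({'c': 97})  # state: {'value': 4, 'c': 97, 'z': 12, 'b': 25}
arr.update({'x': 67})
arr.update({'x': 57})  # {'value': 4, 'c': 97, 'z': 12, 'b': 25, 'x': 57}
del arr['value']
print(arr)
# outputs {'c': 97, 'z': 12, 'b': 25, 'x': 57}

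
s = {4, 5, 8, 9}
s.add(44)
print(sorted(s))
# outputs [4, 5, 8, 9, 44]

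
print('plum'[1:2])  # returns l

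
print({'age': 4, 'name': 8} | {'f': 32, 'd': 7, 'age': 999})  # {'age': 999, 'name': 8, 'f': 32, 'd': 7}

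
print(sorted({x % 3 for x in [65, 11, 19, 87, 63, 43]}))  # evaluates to [0, 1, 2]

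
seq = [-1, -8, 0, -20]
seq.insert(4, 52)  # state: [-1, -8, 0, -20, 52]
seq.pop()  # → 52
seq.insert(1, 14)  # [-1, 14, -8, 0, -20]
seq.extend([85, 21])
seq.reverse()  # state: [21, 85, -20, 0, -8, 14, -1]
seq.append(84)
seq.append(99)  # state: [21, 85, -20, 0, -8, 14, -1, 84, 99]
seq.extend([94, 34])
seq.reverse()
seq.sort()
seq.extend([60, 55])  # [-20, -8, -1, 0, 14, 21, 34, 84, 85, 94, 99, 60, 55]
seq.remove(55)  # [-20, -8, -1, 0, 14, 21, 34, 84, 85, 94, 99, 60]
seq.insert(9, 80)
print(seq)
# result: [-20, -8, -1, 0, 14, 21, 34, 84, 85, 80, 94, 99, 60]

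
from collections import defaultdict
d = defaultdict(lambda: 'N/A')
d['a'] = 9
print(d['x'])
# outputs N/A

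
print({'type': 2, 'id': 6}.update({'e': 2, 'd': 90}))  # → None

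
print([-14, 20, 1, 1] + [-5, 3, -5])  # [-14, 20, 1, 1, -5, 3, -5]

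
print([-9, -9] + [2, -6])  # [-9, -9, 2, -6]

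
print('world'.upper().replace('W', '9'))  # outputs 9ORLD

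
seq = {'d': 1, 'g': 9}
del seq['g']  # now {'d': 1}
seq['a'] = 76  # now {'d': 1, 'a': 76}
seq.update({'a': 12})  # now {'d': 1, 'a': 12}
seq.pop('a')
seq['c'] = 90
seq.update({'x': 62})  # {'d': 1, 'c': 90, 'x': 62}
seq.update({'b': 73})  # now {'d': 1, 'c': 90, 'x': 62, 'b': 73}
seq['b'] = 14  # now {'d': 1, 'c': 90, 'x': 62, 'b': 14}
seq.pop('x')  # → 62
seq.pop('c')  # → 90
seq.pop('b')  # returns 14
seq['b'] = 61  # {'d': 1, 'b': 61}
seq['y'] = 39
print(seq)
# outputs {'d': 1, 'b': 61, 'y': 39}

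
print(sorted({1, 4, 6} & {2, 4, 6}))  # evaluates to [4, 6]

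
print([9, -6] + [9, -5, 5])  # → [9, -6, 9, -5, 5]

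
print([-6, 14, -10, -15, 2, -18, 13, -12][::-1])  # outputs [-12, 13, -18, 2, -15, -10, 14, -6]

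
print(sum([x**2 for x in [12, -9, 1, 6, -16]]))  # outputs 518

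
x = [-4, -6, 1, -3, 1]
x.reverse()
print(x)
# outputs [1, -3, 1, -6, -4]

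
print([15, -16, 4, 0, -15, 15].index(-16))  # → 1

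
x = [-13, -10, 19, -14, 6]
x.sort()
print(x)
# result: [-14, -13, -10, 6, 19]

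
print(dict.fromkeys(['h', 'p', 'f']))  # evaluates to {'h': None, 'p': None, 'f': None}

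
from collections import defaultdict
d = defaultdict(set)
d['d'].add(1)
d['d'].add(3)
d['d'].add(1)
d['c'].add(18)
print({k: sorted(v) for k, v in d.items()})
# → {'d': [1, 3], 'c': [18]}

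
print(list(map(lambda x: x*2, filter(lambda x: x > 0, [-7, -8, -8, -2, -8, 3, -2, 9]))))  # [6, 18]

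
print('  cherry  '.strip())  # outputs cherry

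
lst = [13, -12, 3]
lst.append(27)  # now [13, -12, 3, 27]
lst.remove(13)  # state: [-12, 3, 27]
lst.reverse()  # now [27, 3, -12]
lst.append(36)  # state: [27, 3, -12, 36]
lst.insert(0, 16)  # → [16, 27, 3, -12, 36]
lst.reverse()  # [36, -12, 3, 27, 16]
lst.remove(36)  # [-12, 3, 27, 16]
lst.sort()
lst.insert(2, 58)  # [-12, 3, 58, 16, 27]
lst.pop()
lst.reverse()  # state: [16, 58, 3, -12]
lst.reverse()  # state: [-12, 3, 58, 16]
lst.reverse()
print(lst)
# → [16, 58, 3, -12]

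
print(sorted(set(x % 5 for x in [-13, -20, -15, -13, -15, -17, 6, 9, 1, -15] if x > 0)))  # [1, 4]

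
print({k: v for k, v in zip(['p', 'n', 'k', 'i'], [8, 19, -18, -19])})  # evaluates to {'p': 8, 'n': 19, 'k': -18, 'i': -19}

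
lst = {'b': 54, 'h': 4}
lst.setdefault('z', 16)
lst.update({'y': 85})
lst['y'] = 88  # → {'b': 54, 'h': 4, 'z': 16, 'y': 88}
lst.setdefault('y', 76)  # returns 88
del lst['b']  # {'h': 4, 'z': 16, 'y': 88}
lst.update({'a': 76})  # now {'h': 4, 'z': 16, 'y': 88, 'a': 76}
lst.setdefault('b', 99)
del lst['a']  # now {'h': 4, 'z': 16, 'y': 88, 'b': 99}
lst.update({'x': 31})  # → {'h': 4, 'z': 16, 'y': 88, 'b': 99, 'x': 31}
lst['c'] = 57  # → {'h': 4, 'z': 16, 'y': 88, 'b': 99, 'x': 31, 'c': 57}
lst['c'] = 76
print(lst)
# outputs {'h': 4, 'z': 16, 'y': 88, 'b': 99, 'x': 31, 'c': 76}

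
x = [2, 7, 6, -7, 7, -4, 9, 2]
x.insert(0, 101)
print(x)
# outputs [101, 2, 7, 6, -7, 7, -4, 9, 2]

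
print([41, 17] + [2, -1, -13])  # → [41, 17, 2, -1, -13]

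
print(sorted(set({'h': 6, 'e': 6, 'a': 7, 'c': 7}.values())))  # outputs [6, 7]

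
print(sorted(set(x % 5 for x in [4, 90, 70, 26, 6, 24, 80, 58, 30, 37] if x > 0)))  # [0, 1, 2, 3, 4]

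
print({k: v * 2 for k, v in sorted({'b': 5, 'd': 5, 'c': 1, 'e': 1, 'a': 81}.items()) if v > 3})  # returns {'a': 162, 'b': 10, 'd': 10}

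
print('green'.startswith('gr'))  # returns True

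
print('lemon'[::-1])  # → nomel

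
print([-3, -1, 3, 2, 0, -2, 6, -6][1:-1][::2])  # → [-1, 2, -2]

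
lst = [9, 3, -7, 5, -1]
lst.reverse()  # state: [-1, 5, -7, 3, 9]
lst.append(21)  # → [-1, 5, -7, 3, 9, 21]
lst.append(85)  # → [-1, 5, -7, 3, 9, 21, 85]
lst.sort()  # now [-7, -1, 3, 5, 9, 21, 85]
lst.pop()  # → 85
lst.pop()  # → 21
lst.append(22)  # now [-7, -1, 3, 5, 9, 22]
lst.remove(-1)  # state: [-7, 3, 5, 9, 22]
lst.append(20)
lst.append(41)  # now [-7, 3, 5, 9, 22, 20, 41]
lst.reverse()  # [41, 20, 22, 9, 5, 3, -7]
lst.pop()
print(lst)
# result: [41, 20, 22, 9, 5, 3]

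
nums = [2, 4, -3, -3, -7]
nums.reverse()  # [-7, -3, -3, 4, 2]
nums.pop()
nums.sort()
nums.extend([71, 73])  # [-7, -3, -3, 4, 71, 73]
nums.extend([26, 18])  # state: [-7, -3, -3, 4, 71, 73, 26, 18]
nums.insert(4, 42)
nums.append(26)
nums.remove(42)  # [-7, -3, -3, 4, 71, 73, 26, 18, 26]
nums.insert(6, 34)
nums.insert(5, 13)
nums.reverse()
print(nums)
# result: [26, 18, 26, 34, 73, 13, 71, 4, -3, -3, -7]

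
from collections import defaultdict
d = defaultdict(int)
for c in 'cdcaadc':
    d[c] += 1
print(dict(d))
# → {'c': 3, 'd': 2, 'a': 2}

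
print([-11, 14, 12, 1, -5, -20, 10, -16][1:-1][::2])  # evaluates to [14, 1, -20]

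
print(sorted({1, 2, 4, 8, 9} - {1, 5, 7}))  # [2, 4, 8, 9]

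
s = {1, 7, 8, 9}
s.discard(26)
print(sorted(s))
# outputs [1, 7, 8, 9]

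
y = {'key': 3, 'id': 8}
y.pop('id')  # 8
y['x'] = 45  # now {'key': 3, 'x': 45}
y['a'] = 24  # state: {'key': 3, 'x': 45, 'a': 24}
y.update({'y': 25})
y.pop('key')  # 3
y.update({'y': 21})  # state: {'x': 45, 'a': 24, 'y': 21}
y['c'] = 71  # {'x': 45, 'a': 24, 'y': 21, 'c': 71}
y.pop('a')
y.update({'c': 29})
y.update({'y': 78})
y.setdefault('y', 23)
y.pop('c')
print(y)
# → {'x': 45, 'y': 78}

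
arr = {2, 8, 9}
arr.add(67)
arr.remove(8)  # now {2, 9, 67}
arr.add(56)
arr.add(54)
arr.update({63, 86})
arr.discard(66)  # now {2, 9, 54, 56, 63, 67, 86}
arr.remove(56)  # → {2, 9, 54, 63, 67, 86}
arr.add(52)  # {2, 9, 52, 54, 63, 67, 86}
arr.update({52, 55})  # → {2, 9, 52, 54, 55, 63, 67, 86}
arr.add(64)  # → {2, 9, 52, 54, 55, 63, 64, 67, 86}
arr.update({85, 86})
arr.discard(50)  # {2, 9, 52, 54, 55, 63, 64, 67, 85, 86}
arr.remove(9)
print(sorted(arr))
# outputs [2, 52, 54, 55, 63, 64, 67, 85, 86]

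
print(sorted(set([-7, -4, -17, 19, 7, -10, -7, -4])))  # [-17, -10, -7, -4, 7, 19]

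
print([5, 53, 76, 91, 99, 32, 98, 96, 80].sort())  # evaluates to None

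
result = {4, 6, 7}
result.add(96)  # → {4, 6, 7, 96}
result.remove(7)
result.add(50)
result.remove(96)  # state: {4, 6, 50}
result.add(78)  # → {4, 6, 50, 78}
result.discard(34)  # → {4, 6, 50, 78}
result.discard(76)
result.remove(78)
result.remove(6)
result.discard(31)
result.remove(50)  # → {4}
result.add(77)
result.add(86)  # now {4, 77, 86}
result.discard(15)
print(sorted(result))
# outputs [4, 77, 86]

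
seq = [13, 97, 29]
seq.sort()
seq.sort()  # [13, 29, 97]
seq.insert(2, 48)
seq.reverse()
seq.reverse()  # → [13, 29, 48, 97]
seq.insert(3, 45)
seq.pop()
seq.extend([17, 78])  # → [13, 29, 48, 45, 17, 78]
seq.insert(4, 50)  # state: [13, 29, 48, 45, 50, 17, 78]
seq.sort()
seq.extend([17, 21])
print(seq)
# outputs [13, 17, 29, 45, 48, 50, 78, 17, 21]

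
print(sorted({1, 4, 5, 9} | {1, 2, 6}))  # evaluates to [1, 2, 4, 5, 6, 9]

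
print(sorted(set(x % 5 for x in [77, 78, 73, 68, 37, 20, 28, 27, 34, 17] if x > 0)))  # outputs [0, 2, 3, 4]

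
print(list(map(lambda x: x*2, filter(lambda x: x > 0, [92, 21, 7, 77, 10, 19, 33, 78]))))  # [184, 42, 14, 154, 20, 38, 66, 156]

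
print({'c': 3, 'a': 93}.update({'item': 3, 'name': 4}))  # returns None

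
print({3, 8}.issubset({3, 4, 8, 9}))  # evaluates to True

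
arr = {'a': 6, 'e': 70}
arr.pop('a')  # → 6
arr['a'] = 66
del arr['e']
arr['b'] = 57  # {'a': 66, 'b': 57}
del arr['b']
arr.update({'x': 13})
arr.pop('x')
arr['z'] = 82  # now {'a': 66, 'z': 82}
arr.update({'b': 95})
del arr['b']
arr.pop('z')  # 82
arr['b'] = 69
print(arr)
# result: {'a': 66, 'b': 69}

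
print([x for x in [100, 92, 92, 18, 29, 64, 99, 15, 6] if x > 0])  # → [100, 92, 92, 18, 29, 64, 99, 15, 6]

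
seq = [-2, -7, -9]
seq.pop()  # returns -9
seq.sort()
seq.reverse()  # [-2, -7]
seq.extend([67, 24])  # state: [-2, -7, 67, 24]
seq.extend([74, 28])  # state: [-2, -7, 67, 24, 74, 28]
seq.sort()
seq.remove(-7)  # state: [-2, 24, 28, 67, 74]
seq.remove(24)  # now [-2, 28, 67, 74]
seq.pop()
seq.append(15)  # [-2, 28, 67, 15]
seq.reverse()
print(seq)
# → [15, 67, 28, -2]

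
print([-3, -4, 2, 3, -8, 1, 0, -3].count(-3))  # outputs 2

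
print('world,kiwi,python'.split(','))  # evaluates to ['world', 'kiwi', 'python']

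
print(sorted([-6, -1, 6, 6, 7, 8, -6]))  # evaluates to [-6, -6, -1, 6, 6, 7, 8]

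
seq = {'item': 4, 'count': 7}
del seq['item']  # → {'count': 7}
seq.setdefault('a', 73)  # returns 73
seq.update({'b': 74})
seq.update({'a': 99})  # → {'count': 7, 'a': 99, 'b': 74}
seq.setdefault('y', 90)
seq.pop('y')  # 90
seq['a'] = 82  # {'count': 7, 'a': 82, 'b': 74}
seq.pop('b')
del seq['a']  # {'count': 7}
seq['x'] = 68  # {'count': 7, 'x': 68}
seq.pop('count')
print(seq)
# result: {'x': 68}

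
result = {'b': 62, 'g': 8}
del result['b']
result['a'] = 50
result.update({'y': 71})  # {'g': 8, 'a': 50, 'y': 71}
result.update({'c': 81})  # {'g': 8, 'a': 50, 'y': 71, 'c': 81}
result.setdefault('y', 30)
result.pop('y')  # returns 71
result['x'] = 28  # {'g': 8, 'a': 50, 'c': 81, 'x': 28}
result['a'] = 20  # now {'g': 8, 'a': 20, 'c': 81, 'x': 28}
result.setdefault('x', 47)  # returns 28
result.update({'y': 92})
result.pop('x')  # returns 28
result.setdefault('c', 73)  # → 81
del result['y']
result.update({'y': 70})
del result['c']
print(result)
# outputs {'g': 8, 'a': 20, 'y': 70}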